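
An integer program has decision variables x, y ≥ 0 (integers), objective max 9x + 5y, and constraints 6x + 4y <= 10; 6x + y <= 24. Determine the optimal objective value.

(x,y)=(1,1): 6·1+4·1=10≤10, 6·1+1·1=7≤24, objective 14.
(x,y)=(0,2): 6·0+4·2=8≤10, 6·0+1·2=2≤24, objective 10.
(x,y)=(1,0): 6·1+4·0=6≤10, 6·1+1·0=6≤24, objective 9.
Maximum is 14 at (x,y)=(1,1).

14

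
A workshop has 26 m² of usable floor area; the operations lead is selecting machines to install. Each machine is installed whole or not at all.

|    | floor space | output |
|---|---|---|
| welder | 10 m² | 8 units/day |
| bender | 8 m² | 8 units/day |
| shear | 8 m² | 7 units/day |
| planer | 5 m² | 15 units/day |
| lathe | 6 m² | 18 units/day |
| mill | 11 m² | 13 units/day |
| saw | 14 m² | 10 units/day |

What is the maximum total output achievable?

46

planer + lathe + saw: floor space 5 + 6 + 14 = 25 ≤ 26, output 15 + 18 + 10 = 43.
planer + lathe + mill: floor space 5 + 6 + 11 = 22 ≤ 26, output 15 + 18 + 13 = 46.
Best is planer, lathe, and mill with total output 46.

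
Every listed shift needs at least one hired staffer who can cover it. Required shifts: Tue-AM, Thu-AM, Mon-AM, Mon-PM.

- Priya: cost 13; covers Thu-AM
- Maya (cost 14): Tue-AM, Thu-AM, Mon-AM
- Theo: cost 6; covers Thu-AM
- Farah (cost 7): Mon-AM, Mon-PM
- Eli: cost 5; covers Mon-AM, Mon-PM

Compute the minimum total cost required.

This is a weighted set-cover instance.
The greedy cost-per-new-shift heuristic would pick Eli, Theo, and Maya for 25, but a cheaper cover exists.
Choose Maya and Eli: together they cover Tue-AM, Thu-AM, Mon-AM, Mon-PM — every shift.
Total cost: 14 + 5 = 19.
No cover costs less than 19.

19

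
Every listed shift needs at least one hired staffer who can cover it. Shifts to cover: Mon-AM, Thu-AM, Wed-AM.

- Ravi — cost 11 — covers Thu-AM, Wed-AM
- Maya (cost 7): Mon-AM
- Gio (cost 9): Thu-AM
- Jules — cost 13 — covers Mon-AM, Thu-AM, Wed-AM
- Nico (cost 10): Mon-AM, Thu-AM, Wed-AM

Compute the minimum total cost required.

Nico alone covers Mon-AM, Thu-AM, Wed-AM — every shift.
Total cost: 10.

10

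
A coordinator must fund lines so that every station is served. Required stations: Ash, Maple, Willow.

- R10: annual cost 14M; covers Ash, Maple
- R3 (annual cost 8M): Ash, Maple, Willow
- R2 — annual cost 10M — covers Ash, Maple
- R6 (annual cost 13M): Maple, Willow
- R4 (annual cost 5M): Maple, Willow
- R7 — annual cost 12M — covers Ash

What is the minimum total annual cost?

This is a weighted set-cover instance.
The greedy cost-per-new-station heuristic would pick R4 and R3 for 13, but a cheaper cover exists.
R3 alone covers Ash, Maple, Willow — every station.
Total annual cost: 8.
No cover costs less than 8.

8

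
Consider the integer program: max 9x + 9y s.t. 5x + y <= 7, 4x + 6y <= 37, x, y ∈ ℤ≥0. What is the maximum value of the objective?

54

Relaxing integrality, the LP optimum is 56.08 at (x,y) = (0.192, 6.04), which is not an integer point.
(x,y)=(0,6): 5·0+1·6=6≤7, 4·0+6·6=36≤37, objective 54.
(x,y)=(0,5): 5·0+1·5=5≤7, 4·0+6·5=30≤37, objective 45.
No feasible integer point exceeds 54.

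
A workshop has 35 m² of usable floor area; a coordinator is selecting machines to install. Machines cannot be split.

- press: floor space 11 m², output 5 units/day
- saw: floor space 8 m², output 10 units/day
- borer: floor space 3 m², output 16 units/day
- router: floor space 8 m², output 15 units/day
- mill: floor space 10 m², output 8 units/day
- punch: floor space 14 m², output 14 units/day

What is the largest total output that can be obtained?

55

Take saw, borer, router, and punch: floor space 8 + 3 + 8 + 14 = 33 ≤ 35, output 10 + 16 + 15 + 14 = 55.
No other feasible combination does better.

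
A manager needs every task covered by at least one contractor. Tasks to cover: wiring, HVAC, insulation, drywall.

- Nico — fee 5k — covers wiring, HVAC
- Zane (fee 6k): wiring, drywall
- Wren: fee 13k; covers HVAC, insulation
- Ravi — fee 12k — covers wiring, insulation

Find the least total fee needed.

Choose Zane and Wren: together they cover wiring, HVAC, insulation, drywall — every task.
Total fee: 6 + 13 = 19.

19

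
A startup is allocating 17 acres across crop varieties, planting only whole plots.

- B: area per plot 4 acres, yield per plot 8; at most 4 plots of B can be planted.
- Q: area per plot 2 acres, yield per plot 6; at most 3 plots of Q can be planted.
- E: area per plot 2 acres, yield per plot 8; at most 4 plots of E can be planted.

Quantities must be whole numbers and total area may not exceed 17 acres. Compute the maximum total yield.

This is a bounded integer knapsack.
1×B, 2×Q, and 4×E: area 16 ≤ 17, yield 1·8 + 2·6 + 4·8 = 52.
3×Q and 4×E: area 14 ≤ 17, yield 3·6 + 4·8 = 50.
Best is 52.

52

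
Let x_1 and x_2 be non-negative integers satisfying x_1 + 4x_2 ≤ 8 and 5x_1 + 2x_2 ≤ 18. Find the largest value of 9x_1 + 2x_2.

The continuous relaxation peaks at (3.6, 0) with value 32.40; rounding to a feasible lattice point costs some objective.
(x_1,x_2)=(3,1): 1·3+4·1=7≤8, 5·3+2·1=17≤18, objective 29.
(x_1,x_2)=(3,0): 1·3+4·0=3≤8, 5·3+2·0=15≤18, objective 27.
(x_1,x_2)=(2,1): 1·2+4·1=6≤8, 5·2+2·1=12≤18, objective 20.
(x_1,x_2)=(2,0): 1·2+4·0=2≤8, 5·2+2·0=10≤18, objective 18.
Maximum is 29 at (x_1,x_2)=(3,1).

29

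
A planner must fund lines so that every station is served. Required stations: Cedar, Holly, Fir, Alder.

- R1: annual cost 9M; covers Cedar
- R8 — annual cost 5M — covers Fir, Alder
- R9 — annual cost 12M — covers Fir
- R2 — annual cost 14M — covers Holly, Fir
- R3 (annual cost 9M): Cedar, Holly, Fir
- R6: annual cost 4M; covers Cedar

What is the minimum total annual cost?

The greedy cost-per-new-station heuristic would pick R8, R6, and R3 for 18, but a cheaper cover exists.
Choose R8 and R3: together they cover Cedar, Holly, Fir, Alder — every station.
Total annual cost: 5 + 9 = 14.
No cover costs less than 14.

14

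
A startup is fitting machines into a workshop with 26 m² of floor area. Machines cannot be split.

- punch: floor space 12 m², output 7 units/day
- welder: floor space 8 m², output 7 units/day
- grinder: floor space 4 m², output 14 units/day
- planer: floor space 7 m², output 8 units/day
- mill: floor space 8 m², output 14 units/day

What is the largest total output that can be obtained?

36

punch + grinder + mill: floor space 12 + 4 + 8 = 24 ≤ 26, output 7 + 14 + 14 = 35.
grinder + planer + mill: floor space 4 + 7 + 8 = 19 ≤ 26, output 14 + 8 + 14 = 36.
welder + grinder + mill: floor space 8 + 4 + 8 = 20 ≤ 26, output 7 + 14 + 14 = 35.
Best is grinder, planer, and mill with total output 36.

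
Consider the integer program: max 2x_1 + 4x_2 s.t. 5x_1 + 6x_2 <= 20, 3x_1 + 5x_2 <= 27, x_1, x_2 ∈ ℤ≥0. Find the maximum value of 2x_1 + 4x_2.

Relaxing integrality, the LP optimum is 13.33 at (x_1,x_2) = (0, 3.33), which is not an integer point.
(x_1,x_2)=(0,3): 5·0+6·3=18≤20, 3·0+5·3=15≤27, objective 12.
(x_1,x_2)=(1,2): 5·1+6·2=17≤20, 3·1+5·2=13≤27, objective 10.
(x_1,x_2)=(0,2): 5·0+6·2=12≤20, 3·0+5·2=10≤27, objective 8.
No feasible integer point exceeds 12.

12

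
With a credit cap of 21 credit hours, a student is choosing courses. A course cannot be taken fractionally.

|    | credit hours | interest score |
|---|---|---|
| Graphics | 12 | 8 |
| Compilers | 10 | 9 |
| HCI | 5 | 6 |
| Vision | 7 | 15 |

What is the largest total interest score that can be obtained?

24

Take Compilers and Vision: credit hours 10 + 7 = 17 ≤ 21, interest score 9 + 15 = 24.
No other feasible combination does better.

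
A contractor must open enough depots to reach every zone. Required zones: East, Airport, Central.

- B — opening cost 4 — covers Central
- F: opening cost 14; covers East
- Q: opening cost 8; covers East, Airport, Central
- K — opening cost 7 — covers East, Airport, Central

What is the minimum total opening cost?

K alone covers East, Airport, Central — every zone.
Total opening cost: 7.
No cover costs less than 7.

7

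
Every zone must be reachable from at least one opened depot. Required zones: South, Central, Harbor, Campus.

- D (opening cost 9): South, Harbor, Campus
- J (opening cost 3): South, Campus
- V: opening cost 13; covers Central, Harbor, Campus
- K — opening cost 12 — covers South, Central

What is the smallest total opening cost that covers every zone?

16

Choose J and V: together they cover South, Central, Harbor, Campus — every zone.
Total opening cost: 3 + 13 = 16.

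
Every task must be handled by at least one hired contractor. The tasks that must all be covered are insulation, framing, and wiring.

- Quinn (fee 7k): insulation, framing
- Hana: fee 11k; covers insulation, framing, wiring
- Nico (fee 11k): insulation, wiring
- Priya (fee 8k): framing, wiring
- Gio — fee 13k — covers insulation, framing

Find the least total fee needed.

11

This is an integer covering problem.
The greedy cost-per-new-task heuristic would pick Quinn and Priya for 15, but a cheaper cover exists.
Hana alone covers insulation, framing, wiring — every task.
Total fee: 11.
No cover costs less than 11.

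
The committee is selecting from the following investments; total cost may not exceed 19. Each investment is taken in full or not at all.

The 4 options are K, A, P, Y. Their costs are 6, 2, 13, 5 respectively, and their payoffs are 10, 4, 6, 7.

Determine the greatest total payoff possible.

K + Y: cost 6 + 5 = 11 ≤ 19, payoff 10 + 7 = 17.
K + P: cost 6 + 13 = 19 ≤ 19, payoff 10 + 6 = 16.
K + A + Y: cost 6 + 2 + 5 = 13 ≤ 19, payoff 10 + 4 + 7 = 21.
Best is K, A, and Y with total payoff 21.

21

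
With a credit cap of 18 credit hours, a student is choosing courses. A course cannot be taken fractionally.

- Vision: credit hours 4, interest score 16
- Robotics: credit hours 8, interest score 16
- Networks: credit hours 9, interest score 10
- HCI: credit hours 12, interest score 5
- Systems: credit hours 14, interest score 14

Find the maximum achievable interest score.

32

Take Vision and Robotics: credit hours 4 + 8 = 12 ≤ 18, interest score 16 + 16 = 32.
No other feasible combination does better.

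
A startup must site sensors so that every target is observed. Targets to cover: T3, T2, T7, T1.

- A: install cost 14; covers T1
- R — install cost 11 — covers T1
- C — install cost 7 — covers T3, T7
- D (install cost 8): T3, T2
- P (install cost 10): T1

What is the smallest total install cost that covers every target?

25

This is an integer covering problem.
Choose C, D, and P: together they cover T3, T2, T7, T1 — every target.
Total install cost: 7 + 8 + 10 = 25.
No cover costs less than 25.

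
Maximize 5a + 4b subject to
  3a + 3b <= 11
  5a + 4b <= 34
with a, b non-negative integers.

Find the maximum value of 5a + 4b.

15

(a,b)=(3,0): 3·3+3·0=9≤11, 5·3+4·0=15≤34, objective 15.
(a,b)=(2,1): 3·2+3·1=9≤11, 5·2+4·1=14≤34, objective 14.
No feasible integer point exceeds 15.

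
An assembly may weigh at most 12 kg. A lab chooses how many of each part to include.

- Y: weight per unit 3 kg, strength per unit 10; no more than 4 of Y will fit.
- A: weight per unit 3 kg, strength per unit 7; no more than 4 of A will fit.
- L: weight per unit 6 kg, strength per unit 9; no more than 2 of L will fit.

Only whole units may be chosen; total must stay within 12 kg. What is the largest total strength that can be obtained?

40

3×Y and 1×A: weight 12 ≤ 12, strength 3·10 + 1·7 = 37.
4×Y: weight 12 ≤ 12, strength 4·10 = 40.
Best is 40.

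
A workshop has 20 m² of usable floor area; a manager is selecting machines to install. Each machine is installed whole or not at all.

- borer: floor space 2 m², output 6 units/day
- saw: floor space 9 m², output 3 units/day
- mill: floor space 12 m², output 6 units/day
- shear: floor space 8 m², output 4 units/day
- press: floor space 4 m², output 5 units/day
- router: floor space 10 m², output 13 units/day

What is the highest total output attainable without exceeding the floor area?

24

borer + press + router: floor space 2 + 4 + 10 = 16 ≤ 20, output 6 + 5 + 13 = 24.
borer + shear + router: floor space 2 + 8 + 10 = 20 ≤ 20, output 6 + 4 + 13 = 23.
Best is borer, press, and router with total output 24.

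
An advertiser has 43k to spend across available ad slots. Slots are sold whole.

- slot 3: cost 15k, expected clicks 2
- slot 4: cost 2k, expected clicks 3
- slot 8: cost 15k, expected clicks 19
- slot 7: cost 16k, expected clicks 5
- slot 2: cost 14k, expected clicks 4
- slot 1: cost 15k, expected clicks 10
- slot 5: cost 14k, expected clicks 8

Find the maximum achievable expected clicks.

slot 8 + slot 2 + slot 5: cost 15 + 14 + 14 = 43 ≤ 43, expected clicks 19 + 4 + 8 = 31.
slot 4 + slot 8 + slot 1: cost 2 + 15 + 15 = 32 ≤ 43, expected clicks 3 + 19 + 10 = 32.
Best is slot 4, slot 8, and slot 1 with total expected clicks 32.

32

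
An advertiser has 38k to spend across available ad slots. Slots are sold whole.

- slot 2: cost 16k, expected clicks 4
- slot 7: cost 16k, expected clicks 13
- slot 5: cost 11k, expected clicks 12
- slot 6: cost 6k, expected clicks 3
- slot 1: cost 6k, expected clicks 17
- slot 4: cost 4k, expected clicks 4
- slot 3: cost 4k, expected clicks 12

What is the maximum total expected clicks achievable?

54

Allowing fractional choices, the relaxed optimum would be about 55.6, but ad slots are indivisible.
slot 7 + slot 6 + slot 1 + slot 4 + slot 3: cost 16 + 6 + 6 + 4 + 4 = 36 ≤ 38, expected clicks 13 + 3 + 17 + 4 + 12 = 49.
slot 7 + slot 5 + slot 1 + slot 3: cost 16 + 11 + 6 + 4 = 37 ≤ 38, expected clicks 13 + 12 + 17 + 12 = 54.
slot 5 + slot 6 + slot 1 + slot 4 + slot 3: cost 11 + 6 + 6 + 4 + 4 = 31 ≤ 38, expected clicks 12 + 3 + 17 + 4 + 12 = 48.
Best is slot 7, slot 5, slot 1, and slot 3 with total expected clicks 54.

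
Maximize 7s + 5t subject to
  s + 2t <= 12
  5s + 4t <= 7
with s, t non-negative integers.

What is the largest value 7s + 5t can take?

7

Relaxing integrality, the LP optimum is 9.80 at (s,t) = (1.4, 0), which is not an integer point.
(s,t)=(1,0): 1·1+2·0=1≤12, 5·1+4·0=5≤7, objective 7.
(s,t)=(0,1): 1·0+2·1=2≤12, 5·0+4·1=4≤7, objective 5.
(s,t)=(0,0): 1·0+2·0=0≤12, 5·0+4·0=0≤7, objective 0.
Maximum is 7 at (s,t)=(1,0).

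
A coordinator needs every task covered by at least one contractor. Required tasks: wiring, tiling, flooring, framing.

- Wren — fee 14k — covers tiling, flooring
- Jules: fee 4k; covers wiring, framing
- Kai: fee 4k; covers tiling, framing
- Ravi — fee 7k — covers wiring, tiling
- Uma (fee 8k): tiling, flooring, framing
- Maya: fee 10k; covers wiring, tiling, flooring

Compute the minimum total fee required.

Choose Jules and Uma: together they cover wiring, tiling, flooring, framing — every task.
Total fee: 4 + 8 = 12.

12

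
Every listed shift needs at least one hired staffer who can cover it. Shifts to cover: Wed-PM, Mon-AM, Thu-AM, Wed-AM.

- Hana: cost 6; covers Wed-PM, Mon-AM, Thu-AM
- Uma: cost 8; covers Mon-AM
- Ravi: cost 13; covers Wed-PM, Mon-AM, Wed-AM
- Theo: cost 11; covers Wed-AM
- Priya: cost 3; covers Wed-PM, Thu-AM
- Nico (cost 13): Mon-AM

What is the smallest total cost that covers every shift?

The greedy cost-per-new-shift heuristic would pick Priya, Hana, and Theo for 20, but a cheaper cover exists.
Choose Ravi and Priya: together they cover Wed-PM, Mon-AM, Thu-AM, Wed-AM — every shift.
Total cost: 13 + 3 = 16.
No cover costs less than 16.

16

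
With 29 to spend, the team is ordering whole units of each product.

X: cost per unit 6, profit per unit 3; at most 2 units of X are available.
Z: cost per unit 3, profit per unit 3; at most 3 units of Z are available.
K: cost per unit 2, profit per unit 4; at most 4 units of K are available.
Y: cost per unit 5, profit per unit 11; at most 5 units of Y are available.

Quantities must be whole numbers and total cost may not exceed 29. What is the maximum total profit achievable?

63

Y has the best ratio (11/5); taking only Y gives at most 5×11 = 55 (stopped by the cost limit).
Mixing does better — 2×K and 5×Y: cost 29 ≤ 29, profit 2·4 + 5·11 = 63.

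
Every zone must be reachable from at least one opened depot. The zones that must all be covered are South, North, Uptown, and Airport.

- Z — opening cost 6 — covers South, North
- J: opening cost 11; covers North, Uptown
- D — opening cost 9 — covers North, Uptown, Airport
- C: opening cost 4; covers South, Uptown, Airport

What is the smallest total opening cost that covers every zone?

This is a weighted set-cover instance.
Choose Z and C: together they cover South, North, Uptown, Airport — every zone.
Total opening cost: 6 + 4 = 10.
No cover costs less than 10.

10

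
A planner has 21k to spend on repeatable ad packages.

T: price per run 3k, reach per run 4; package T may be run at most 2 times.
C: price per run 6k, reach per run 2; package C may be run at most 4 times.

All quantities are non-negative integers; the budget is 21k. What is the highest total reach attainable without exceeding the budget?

Take 2×T and 2×C: price 18 ≤ 21, reach 2·4 + 2·2 = 12.
T has the best ratio (4/3) and is taken to its limit of 2; remaining capacity is filled optimally with the others.

12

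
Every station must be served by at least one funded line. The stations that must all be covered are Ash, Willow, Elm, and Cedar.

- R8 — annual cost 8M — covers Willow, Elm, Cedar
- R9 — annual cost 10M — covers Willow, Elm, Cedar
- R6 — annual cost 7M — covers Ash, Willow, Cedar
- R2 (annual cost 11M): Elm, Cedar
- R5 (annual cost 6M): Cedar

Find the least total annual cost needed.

This is an integer covering problem.
Choose R8 and R6: together they cover Ash, Willow, Elm, Cedar — every station.
Total annual cost: 8 + 7 = 15.

15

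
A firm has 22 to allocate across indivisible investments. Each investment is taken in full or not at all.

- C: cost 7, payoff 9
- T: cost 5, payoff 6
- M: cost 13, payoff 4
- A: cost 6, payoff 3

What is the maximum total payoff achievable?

18

C + T: cost 7 + 5 = 12 ≤ 22, payoff 9 + 6 = 15.
C + T + A: cost 7 + 5 + 6 = 18 ≤ 22, payoff 9 + 6 + 3 = 18.
Best is C, T, and A with total payoff 18.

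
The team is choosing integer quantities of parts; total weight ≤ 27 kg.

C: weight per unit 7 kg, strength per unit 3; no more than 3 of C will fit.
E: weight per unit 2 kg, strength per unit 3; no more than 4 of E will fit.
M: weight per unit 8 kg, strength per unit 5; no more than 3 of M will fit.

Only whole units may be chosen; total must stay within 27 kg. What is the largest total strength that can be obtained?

22

E has the best ratio (3/2); taking only E gives at most 4×3 = 12 (stopped by the supply cap of 4).
Mixing does better — 4×E and 2×M: weight 24 ≤ 27, strength 4·3 + 2·5 = 22.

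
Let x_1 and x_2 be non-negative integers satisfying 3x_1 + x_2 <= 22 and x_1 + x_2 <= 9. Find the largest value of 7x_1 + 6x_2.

60

Relaxing integrality, the LP optimum is 60.50 at (x_1,x_2) = (6.5, 2.5), which is not an integer point.
(x_1,x_2)=(6,3) is feasible, giving 60.
(x_1,x_2)=(5,4) is feasible, giving 59.
(x_1,x_2)=(7,1) is feasible, giving 55.
(x_1,x_2)=(6,2) is feasible, giving 54.
The best lattice point is (6,3), giving 60.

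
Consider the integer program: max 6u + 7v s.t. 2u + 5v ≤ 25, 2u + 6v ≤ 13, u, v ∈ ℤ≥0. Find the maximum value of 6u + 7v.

36

The continuous relaxation peaks at (6.5, 0) with value 39.00; rounding to a feasible lattice point costs some objective.
(u,v)=(6,0): 2·6+5·0=12≤25, 2·6+6·0=12≤13, objective 36.
(u,v)=(5,0): 2·5+5·0=10≤25, 2·5+6·0=10≤13, objective 30.
No feasible integer point exceeds 36.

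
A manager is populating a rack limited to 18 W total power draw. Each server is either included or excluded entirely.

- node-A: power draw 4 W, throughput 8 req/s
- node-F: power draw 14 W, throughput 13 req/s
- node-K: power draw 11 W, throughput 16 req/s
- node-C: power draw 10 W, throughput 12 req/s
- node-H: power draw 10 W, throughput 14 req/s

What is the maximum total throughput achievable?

node-A + node-F: power draw 4 + 14 = 18 ≤ 18, throughput 8 + 13 = 21.
node-A + node-K: power draw 4 + 11 = 15 ≤ 18, throughput 8 + 16 = 24.
node-A + node-H: power draw 4 + 10 = 14 ≤ 18, throughput 8 + 14 = 22.
Best is node-A and node-K with total throughput 24.

24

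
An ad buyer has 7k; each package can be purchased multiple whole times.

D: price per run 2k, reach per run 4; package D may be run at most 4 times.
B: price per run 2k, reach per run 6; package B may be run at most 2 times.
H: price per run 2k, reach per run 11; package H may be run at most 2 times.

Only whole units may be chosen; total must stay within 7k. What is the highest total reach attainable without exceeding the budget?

1×D and 2×H: price 6 ≤ 7, reach 1·4 + 2·11 = 26.
1×B and 2×H: price 6 ≤ 7, reach 1·6 + 2·11 = 28.
Best is 28.

28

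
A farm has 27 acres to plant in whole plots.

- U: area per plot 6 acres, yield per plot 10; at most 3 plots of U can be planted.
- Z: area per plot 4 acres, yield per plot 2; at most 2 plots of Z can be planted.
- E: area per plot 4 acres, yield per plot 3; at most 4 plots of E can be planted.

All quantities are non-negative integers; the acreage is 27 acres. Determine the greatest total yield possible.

This is a bounded integer knapsack.
Take 3×U and 2×E: area 26 ≤ 27, yield 3·10 + 2·3 = 36.
U has the best ratio (10/6) and is taken to its limit of 3; remaining capacity is filled optimally with the others.

36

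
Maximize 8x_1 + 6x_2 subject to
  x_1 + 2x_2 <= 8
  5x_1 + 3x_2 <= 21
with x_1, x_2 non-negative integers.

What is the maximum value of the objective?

The continuous relaxation peaks at (2.57, 2.71) with value 36.86; rounding to a feasible lattice point costs some objective.
(x_1,x_2)=(3,2): 1·3+2·2=7≤8, 5·3+3·2=21≤21, objective 36.
(x_1,x_2)=(2,3): 1·2+2·3=8≤8, 5·2+3·3=19≤21, objective 34.
(x_1,x_2)=(3,1): 1·3+2·1=5≤8, 5·3+3·1=18≤21, objective 30.
(x_1,x_2)=(2,2): 1·2+2·2=6≤8, 5·2+3·2=16≤21, objective 28.
No feasible integer point exceeds 36.

36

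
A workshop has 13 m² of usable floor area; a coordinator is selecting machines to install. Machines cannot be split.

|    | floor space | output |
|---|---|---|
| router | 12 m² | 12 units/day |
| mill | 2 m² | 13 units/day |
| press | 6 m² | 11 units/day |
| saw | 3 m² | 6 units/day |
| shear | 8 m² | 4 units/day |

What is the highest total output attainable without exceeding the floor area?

30

Allowing fractional choices, the relaxed optimum would be about 32.0, but machines are indivisible.
mill + press + saw: floor space 2 + 6 + 3 = 11 ≤ 13, output 13 + 11 + 6 = 30.
mill + press: floor space 2 + 6 = 8 ≤ 13, output 13 + 11 = 24.
Best is mill, press, and saw with total output 30.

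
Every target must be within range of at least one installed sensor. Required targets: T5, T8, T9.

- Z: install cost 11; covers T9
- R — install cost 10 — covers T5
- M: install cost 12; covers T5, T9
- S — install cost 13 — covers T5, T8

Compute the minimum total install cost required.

24

The greedy cost-per-new-target heuristic would pick M and S for 25, but a cheaper cover exists.
Choose Z and S: together they cover T5, T8, T9 — every target.
Total install cost: 11 + 13 = 24.
No cover costs less than 24.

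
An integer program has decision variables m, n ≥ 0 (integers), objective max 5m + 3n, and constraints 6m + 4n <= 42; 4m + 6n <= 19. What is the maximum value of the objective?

(m,n)=(4,0): 6·4+4·0=24≤42, 4·4+6·0=16≤19, objective 20.
(m,n)=(3,1): 6·3+4·1=22≤42, 4·3+6·1=18≤19, objective 18.
(m,n)=(3,0): 6·3+4·0=18≤42, 4·3+6·0=12≤19, objective 15.
The best lattice point is (4,0), giving 20.

20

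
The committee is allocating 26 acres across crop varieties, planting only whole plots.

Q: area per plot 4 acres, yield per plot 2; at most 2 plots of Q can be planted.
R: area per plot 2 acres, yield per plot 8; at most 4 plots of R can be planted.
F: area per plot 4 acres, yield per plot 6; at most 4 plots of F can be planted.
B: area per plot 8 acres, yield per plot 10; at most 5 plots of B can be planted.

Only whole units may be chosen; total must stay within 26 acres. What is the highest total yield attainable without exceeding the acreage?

This is a bounded integer knapsack.
R has the best ratio (8/2); taking only R gives at most 4×8 = 32 (stopped by the supply cap of 4).
Mixing does better — 4×R and 4×F: area 24 ≤ 26, yield 4·8 + 4·6 = 56.

56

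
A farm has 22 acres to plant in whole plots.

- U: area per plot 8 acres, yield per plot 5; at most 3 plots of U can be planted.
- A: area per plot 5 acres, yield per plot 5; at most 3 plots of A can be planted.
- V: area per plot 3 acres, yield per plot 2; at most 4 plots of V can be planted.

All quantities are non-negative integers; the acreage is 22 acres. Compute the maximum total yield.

This is a bounded integer knapsack.
A has the best ratio (5/5); taking only A gives at most 3×5 = 15 (stopped by the supply cap of 3).
Mixing does better — 3×A and 2×V: area 21 ≤ 22, yield 3·5 + 2·2 = 19.

19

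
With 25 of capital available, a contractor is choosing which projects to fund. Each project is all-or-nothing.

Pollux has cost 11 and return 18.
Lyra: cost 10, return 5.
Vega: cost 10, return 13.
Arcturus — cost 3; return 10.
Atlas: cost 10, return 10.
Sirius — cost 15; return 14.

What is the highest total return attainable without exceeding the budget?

Allowing fractional choices, the relaxed optimum would be about 42.0, but projects are indivisible.
Pollux + Arcturus + Atlas: cost 11 + 3 + 10 = 24 ≤ 25, return 18 + 10 + 10 = 38.
Vega + Arcturus + Atlas: cost 10 + 3 + 10 = 23 ≤ 25, return 13 + 10 + 10 = 33.
Pollux + Vega + Arcturus: cost 11 + 10 + 3 = 24 ≤ 25, return 18 + 13 + 10 = 41.
Best is Pollux, Vega, and Arcturus with total return 41.

41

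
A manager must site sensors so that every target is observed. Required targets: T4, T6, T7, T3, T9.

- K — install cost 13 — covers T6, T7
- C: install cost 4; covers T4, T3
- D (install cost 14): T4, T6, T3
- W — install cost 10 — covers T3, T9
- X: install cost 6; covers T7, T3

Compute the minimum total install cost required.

Choose K, C, and W: together they cover T4, T6, T7, T3, T9 — every target.
Total install cost: 13 + 4 + 10 = 27.

27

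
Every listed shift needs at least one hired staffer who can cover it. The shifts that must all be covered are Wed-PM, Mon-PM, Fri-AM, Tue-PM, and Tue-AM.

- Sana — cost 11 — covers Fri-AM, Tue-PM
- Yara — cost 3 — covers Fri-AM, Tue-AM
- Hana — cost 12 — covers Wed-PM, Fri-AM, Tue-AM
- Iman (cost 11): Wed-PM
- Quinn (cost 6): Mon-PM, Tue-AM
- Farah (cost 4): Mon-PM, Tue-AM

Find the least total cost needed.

Choose Sana, Iman, and Farah: together they cover Wed-PM, Mon-PM, Fri-AM, Tue-PM, Tue-AM — every shift.
Total cost: 11 + 11 + 4 = 26.

26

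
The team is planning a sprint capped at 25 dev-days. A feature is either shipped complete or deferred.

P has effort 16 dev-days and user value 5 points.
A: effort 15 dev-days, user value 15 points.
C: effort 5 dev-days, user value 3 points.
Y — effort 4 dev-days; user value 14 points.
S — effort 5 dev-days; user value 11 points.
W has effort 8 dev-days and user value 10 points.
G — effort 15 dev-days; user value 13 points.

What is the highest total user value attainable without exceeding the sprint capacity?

40

This is a 0-1 knapsack instance.
Take A, Y, and S: effort 15 + 4 + 5 = 24 ≤ 25, user value 15 + 14 + 11 = 40.
No other feasible combination does better.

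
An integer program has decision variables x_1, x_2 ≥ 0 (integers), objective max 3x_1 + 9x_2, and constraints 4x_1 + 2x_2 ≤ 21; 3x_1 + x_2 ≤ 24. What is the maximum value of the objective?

90

The continuous relaxation peaks at (0, 10.5) with value 94.50; rounding to a feasible lattice point costs some objective.
(x_1,x_2)=(0,10): 4·0+2·10=20≤21, 3·0+1·10=10≤24, objective 90.
(x_1,x_2)=(0,9): 4·0+2·9=18≤21, 3·0+1·9=9≤24, objective 81.
Maximum is 90 at (x_1,x_2)=(0,10).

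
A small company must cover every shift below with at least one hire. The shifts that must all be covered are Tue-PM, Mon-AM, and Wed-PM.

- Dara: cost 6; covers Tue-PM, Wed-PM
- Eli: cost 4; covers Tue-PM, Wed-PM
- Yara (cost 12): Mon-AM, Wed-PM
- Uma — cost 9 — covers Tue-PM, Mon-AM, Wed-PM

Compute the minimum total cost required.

The greedy cost-per-new-shift heuristic would pick Eli and Uma for 13, but a cheaper cover exists.
Uma alone covers Tue-PM, Mon-AM, Wed-PM — every shift.
Total cost: 9.
No cover costs less than 9.

9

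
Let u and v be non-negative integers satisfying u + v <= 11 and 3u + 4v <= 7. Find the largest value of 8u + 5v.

Relaxing integrality, the LP optimum is 18.67 at (u,v) = (2.33, 0), which is not an integer point.
(u,v)=(2,0) is feasible, giving 16.
(u,v)=(1,1) is feasible, giving 13.
(u,v)=(1,0) is feasible, giving 8.
Maximum is 16 at (u,v)=(2,0).

16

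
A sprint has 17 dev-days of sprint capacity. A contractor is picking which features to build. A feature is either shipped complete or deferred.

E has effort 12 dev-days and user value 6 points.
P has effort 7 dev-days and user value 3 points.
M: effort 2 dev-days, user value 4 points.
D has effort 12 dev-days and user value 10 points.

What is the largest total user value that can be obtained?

14

Treat it as a binary knapsack problem.
Allowing fractional choices, the relaxed optimum would be about 15.5, but features are indivisible.
D: effort 12 ≤ 17, user value 10.
M + D: effort 2 + 12 = 14 ≤ 17, user value 4 + 10 = 14.
Best is M and D with total user value 14.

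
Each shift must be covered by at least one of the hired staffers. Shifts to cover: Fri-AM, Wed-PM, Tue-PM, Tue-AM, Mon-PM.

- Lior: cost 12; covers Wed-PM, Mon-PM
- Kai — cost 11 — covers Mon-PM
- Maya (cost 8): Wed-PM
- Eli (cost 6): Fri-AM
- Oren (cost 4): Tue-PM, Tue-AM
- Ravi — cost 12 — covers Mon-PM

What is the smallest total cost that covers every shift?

22

This is an integer covering problem.
Choose Lior, Eli, and Oren: together they cover Fri-AM, Wed-PM, Tue-PM, Tue-AM, Mon-PM — every shift.
Total cost: 12 + 6 + 4 = 22.
No cover costs less than 22.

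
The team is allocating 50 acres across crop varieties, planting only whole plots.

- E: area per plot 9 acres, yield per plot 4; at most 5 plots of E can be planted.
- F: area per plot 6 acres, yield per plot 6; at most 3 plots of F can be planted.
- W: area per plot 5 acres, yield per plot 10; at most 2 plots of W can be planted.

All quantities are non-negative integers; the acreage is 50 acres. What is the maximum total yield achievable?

2×E, 3×F, and 2×W: area 46 ≤ 50, yield 2·4 + 3·6 + 2·10 = 46.
3×E, 2×F, and 2×W: area 49 ≤ 50, yield 3·4 + 2·6 + 2·10 = 44.
Best is 46.

46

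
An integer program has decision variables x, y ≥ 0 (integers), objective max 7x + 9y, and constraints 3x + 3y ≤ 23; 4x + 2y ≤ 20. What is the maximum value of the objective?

63

(x,y)=(0,7): 3·0+3·7=21≤23, 4·0+2·7=14≤20, objective 63.
(x,y)=(1,6): 3·1+3·6=21≤23, 4·1+2·6=16≤20, objective 61.
(x,y)=(0,6): 3·0+3·6=18≤23, 4·0+2·6=12≤20, objective 54.
Maximum is 63 at (x,y)=(0,7).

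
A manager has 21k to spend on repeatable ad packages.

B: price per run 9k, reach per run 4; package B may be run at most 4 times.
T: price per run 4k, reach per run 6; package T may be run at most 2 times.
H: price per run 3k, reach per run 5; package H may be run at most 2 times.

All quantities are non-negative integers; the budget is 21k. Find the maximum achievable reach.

This is a bounded integer knapsack.
H has the best ratio (5/3); taking only H gives at most 2×5 = 10 (stopped by the supply cap of 2).
Mixing does better — 2×T and 2×H: price 14 ≤ 21, reach 2·6 + 2·5 = 22.

22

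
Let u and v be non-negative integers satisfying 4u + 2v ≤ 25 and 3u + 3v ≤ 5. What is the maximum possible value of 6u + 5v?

6

(u,v)=(1,0): 4·1+2·0=4≤25, 3·1+3·0=3≤5, objective 6.
(u,v)=(0,1): 4·0+2·1=2≤25, 3·0+3·1=3≤5, objective 5.
(u,v)=(0,0): 4·0+2·0=0≤25, 3·0+3·0=0≤5, objective 0.
No feasible integer point exceeds 6.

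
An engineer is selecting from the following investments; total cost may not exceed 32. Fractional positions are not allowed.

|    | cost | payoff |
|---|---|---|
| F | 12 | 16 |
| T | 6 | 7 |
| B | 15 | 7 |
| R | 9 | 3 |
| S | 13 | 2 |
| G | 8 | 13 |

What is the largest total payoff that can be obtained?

36

Allowing fractional choices, the relaxed optimum would be about 38.8, but investments are indivisible.
F + R + G: cost 12 + 9 + 8 = 29 ≤ 32, payoff 16 + 3 + 13 = 32.
F + T + G: cost 12 + 6 + 8 = 26 ≤ 32, payoff 16 + 7 + 13 = 36.
Best is F, T, and G with total payoff 36.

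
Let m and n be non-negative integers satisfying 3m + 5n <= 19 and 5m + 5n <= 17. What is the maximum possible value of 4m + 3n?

12

The continuous relaxation peaks at (3.4, 0) with value 13.60; rounding to a feasible lattice point costs some objective.
(m,n)=(3,0) is feasible, giving 12.
(m,n)=(2,1) is feasible, giving 11.
(m,n)=(2,0) is feasible, giving 8.
Maximum is 12 at (m,n)=(3,0).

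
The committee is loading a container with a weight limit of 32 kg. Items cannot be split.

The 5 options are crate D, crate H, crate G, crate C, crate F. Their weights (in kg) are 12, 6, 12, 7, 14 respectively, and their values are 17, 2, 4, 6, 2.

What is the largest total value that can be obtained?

27

Take crate D, crate G, and crate C: weight 12 + 12 + 7 = 31 ≤ 32, value 17 + 4 + 6 = 27.
No other feasible combination does better.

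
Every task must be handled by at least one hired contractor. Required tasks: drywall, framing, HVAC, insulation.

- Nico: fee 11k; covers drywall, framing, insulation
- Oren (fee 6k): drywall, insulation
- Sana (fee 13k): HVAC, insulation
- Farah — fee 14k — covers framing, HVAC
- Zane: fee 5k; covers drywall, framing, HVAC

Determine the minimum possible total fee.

Choose Oren and Zane: together they cover drywall, framing, HVAC, insulation — every task.
Total fee: 6 + 5 = 11.
No cover costs less than 11.

11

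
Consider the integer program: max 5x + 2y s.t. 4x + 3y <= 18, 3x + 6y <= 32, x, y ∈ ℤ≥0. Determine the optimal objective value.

20

(x,y)=(4,0): 4·4+3·0=16≤18, 3·4+6·0=12≤32, objective 20.
(x,y)=(3,1): 4·3+3·1=15≤18, 3·3+6·1=15≤32, objective 17.
No feasible integer point exceeds 20.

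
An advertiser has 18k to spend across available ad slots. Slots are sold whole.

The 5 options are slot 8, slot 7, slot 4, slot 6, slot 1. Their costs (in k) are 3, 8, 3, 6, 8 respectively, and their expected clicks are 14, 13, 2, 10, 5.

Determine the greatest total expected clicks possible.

Allowing fractional choices, the relaxed optimum would be about 37.7, but ad slots are indivisible.
slot 8 + slot 7 + slot 6: cost 3 + 8 + 6 = 17 ≤ 18, expected clicks 14 + 13 + 10 = 37.
slot 8 + slot 7 + slot 4: cost 3 + 8 + 3 = 14 ≤ 18, expected clicks 14 + 13 + 2 = 29.
Best is slot 8, slot 7, and slot 6 with total expected clicks 37.

37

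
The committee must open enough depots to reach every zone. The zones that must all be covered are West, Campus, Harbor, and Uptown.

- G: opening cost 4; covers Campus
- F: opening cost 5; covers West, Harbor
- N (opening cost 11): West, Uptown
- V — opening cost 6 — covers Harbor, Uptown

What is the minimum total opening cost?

15

Choose G, F, and V: together they cover West, Campus, Harbor, Uptown — every zone.
Total opening cost: 4 + 5 + 6 = 15.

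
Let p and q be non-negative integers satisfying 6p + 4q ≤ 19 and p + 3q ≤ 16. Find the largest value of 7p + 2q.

21

(p,q)=(3,0): 6·3+4·0=18≤19, 1·3+3·0=3≤16, objective 21.
(p,q)=(2,1): 6·2+4·1=16≤19, 1·2+3·1=5≤16, objective 16.
(p,q)=(2,0): 6·2+4·0=12≤19, 1·2+3·0=2≤16, objective 14.
No feasible integer point exceeds 21.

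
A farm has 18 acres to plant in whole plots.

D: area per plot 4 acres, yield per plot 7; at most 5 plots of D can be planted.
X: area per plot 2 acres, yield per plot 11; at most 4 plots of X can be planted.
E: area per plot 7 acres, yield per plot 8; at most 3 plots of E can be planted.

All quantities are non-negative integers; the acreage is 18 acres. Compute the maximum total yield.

58

X has the best ratio (11/2); taking only X gives at most 4×11 = 44 (stopped by the supply cap of 4).
Mixing does better — 2×D and 4×X: area 16 ≤ 18, yield 2·7 + 4·11 = 58.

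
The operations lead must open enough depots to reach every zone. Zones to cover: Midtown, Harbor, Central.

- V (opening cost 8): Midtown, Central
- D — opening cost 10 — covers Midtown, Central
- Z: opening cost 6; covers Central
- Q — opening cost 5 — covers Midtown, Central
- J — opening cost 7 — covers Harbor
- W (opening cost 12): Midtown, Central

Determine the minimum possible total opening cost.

12

Choose Q and J: together they cover Midtown, Harbor, Central — every zone.
Total opening cost: 5 + 7 = 12.
No cover costs less than 12.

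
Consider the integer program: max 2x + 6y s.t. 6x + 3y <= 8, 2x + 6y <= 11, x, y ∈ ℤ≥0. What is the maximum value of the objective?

Relaxing integrality, the LP optimum is 11.00 at (x,y) = (0, 1.83), which is not an integer point.
(x,y)=(0,1): 6·0+3·1=3≤8, 2·0+6·1=6≤11, objective 6.
(x,y)=(1,0): 6·1+3·0=6≤8, 2·1+6·0=2≤11, objective 2.
(x,y)=(0,0): 6·0+3·0=0≤8, 2·0+6·0=0≤11, objective 0.
No feasible integer point exceeds 6.

6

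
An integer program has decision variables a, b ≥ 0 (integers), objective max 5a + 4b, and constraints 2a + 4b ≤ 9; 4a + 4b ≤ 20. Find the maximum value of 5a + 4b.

20

The continuous relaxation peaks at (4.5, 0) with value 22.50; rounding to a feasible lattice point costs some objective.
(a,b)=(4,0): 2·4+4·0=8≤9, 4·4+4·0=16≤20, objective 20.
(a,b)=(3,0): 2·3+4·0=6≤9, 4·3+4·0=12≤20, objective 15.
No feasible integer point exceeds 20.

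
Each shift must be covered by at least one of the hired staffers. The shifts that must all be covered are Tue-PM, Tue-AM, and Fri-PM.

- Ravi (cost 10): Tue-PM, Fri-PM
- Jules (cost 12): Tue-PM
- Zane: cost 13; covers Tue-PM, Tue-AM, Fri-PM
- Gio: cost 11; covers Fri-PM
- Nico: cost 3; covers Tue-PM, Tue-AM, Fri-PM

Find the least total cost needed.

3

Nico alone covers Tue-PM, Tue-AM, Fri-PM — every shift.
Total cost: 3.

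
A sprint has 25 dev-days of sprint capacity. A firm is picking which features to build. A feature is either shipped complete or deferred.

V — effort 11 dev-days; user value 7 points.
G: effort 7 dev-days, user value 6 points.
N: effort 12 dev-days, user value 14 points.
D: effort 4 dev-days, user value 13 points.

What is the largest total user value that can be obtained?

Allowing fractional choices, the relaxed optimum would be about 34.3, but features are indivisible.
G + N + D: effort 7 + 12 + 4 = 23 ≤ 25, user value 6 + 14 + 13 = 33.
V + G + D: effort 11 + 7 + 4 = 22 ≤ 25, user value 7 + 6 + 13 = 26.
N + D: effort 12 + 4 = 16 ≤ 25, user value 14 + 13 = 27.
Best is G, N, and D with total user value 33.

33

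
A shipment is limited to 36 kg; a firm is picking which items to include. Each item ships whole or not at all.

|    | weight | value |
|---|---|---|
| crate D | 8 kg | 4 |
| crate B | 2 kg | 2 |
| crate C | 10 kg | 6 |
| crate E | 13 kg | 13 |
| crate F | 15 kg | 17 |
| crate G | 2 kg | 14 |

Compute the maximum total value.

crate D + crate C + crate F + crate G: weight 8 + 10 + 15 + 2 = 35 ≤ 36, value 4 + 6 + 17 + 14 = 41.
crate B + crate E + crate F + crate G: weight 2 + 13 + 15 + 2 = 32 ≤ 36, value 2 + 13 + 17 + 14 = 46.
crate E + crate F + crate G: weight 13 + 15 + 2 = 30 ≤ 36, value 13 + 17 + 14 = 44.
Best is crate B, crate E, crate F, and crate G with total value 46.

46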